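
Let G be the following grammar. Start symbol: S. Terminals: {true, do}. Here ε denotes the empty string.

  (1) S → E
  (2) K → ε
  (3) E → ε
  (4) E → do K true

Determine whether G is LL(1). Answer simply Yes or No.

FIRST(S) = {ε, do}
FIRST(K) = {ε}
FIRST(E) = {ε, do}
FOLLOW(S) = {$}
FOLLOW(K) = {true}
FOLLOW(E) = {$}
Each cell of M receives at most one production.

Yes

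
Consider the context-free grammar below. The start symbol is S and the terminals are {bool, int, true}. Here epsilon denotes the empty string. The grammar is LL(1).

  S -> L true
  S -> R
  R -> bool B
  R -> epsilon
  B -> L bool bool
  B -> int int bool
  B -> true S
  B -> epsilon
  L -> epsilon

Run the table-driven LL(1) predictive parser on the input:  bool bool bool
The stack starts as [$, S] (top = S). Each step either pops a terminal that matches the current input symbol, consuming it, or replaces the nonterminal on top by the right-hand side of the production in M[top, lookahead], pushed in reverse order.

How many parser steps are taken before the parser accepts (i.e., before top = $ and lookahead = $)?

     Stack          Input             Action
  1  $ S            bool bool bool $  expand S -> R
  2  $ R            bool bool bool $  expand R -> bool B
  3  $ B bool       bool bool bool $  match bool
  4  $ B            bool bool $       expand B -> L bool bool
  5  $ bool bool L  bool bool $       expand L -> epsilon
  6  $ bool bool    bool bool $       match bool
  7  $ bool         bool $            match bool
Accept reached after 7 steps.

7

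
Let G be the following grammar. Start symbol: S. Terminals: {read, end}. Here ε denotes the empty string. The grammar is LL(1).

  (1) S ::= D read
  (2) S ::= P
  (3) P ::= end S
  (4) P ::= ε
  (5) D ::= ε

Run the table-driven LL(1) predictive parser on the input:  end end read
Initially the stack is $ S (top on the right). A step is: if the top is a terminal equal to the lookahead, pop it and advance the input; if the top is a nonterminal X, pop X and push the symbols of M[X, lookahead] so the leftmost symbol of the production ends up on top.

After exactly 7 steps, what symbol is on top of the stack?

step 1: stack=$ S  input=end end read $  — expand S ::= P
step 2: stack=$ P  input=end end read $  — expand P ::= end S
step 3: stack=$ S end  input=end end read $  — match end
step 4: stack=$ S  input=end read $  — expand S ::= P
step 5: stack=$ P  input=end read $  — expand P ::= end S
step 6: stack=$ S end  input=end read $  — match end
step 7: stack=$ S  input=read $  — expand S ::= D read
Stack after step 7: $ read D (top = D).

D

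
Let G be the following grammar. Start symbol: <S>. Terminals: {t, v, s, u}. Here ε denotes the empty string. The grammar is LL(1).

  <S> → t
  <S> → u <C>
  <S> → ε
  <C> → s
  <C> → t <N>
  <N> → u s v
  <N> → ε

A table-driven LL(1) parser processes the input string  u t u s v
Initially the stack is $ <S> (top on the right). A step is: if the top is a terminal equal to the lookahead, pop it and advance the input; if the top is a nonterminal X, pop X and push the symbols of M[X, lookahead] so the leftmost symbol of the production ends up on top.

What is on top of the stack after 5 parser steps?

u

     Stack    Input        Action
  1  $ <S>    u t u s v $  expand <S> → u <C>
  2  $ <C> u  u t u s v $  match u
  3  $ <C>    t u s v $    expand <C> → t <N>
  4  $ <N> t  t u s v $    match t
  5  $ <N>    u s v $      expand <N> → u s v
Stack after step 5: $ v s u (top = u).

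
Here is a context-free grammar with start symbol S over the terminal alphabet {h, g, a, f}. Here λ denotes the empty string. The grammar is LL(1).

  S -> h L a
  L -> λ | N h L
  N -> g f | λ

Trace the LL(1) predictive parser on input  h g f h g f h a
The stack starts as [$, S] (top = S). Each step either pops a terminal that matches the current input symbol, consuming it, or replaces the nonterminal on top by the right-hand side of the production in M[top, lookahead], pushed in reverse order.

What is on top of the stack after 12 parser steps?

L

      Stack        Input              Action
   1  $ S          h g f h g f h a $  expand S -> h L a
   2  $ a L h      h g f h g f h a $  match h
   3  $ a L        g f h g f h a $    expand L -> N h L
   4  $ a L h N    g f h g f h a $    expand N -> g f
   5  $ a L h f g  g f h g f h a $    match g
   6  $ a L h f    f h g f h a $      match f
   7  $ a L h      h g f h a $        match h
   8  $ a L        g f h a $          expand L -> N h L
   9  $ a L h N    g f h a $          expand N -> g f
  10  $ a L h f g  g f h a $          match g
  11  $ a L h f    f h a $            match f
  12  $ a L h      h a $              match h
Stack after step 12: $ a L (top = L).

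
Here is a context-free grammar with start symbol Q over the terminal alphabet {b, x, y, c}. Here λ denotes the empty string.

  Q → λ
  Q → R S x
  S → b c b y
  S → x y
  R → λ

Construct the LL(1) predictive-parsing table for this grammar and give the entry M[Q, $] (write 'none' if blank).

Q → λ

FIRST(S): from S→b c b y we get {b}; from S→x y we get {x}. So FIRST(S) = {b, x}.
FIRST(R): from R→λ we get {λ}. So FIRST(R) = {λ}.
FIRST(Q): from Q→λ we get {λ}; from Q→R S x we get {b, x}. So FIRST(Q) = {λ, b, x}.
FOLLOW(Q) includes $ since Q is the start symbol.
FOLLOW(Q): Q appears on no right-hand side. Thus FOLLOW(Q) = {$}.
For Q → λ: FIRST(λ) = {λ}, so it goes in M[Q, t] for t ∈ {}; since λ ∈ FIRST, also for every t ∈ FOLLOW(Q) = {$}.
For Q → R S x: FIRST(R S x) = {b, x}, so it goes in M[Q, t] for t ∈ {b, x}.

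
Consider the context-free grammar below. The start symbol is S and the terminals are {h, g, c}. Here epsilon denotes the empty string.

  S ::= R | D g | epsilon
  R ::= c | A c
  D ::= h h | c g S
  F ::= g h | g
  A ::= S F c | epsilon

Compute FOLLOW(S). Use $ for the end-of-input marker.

FIRST(D): from D::=h h we get {h}; from D::=c g S we get {c}. So FIRST(D) = {c, h}.
FIRST(F): from F::=g h we get {g}; from F::=g we get {g}. So FIRST(F) = {g}.
FIRST(S): from S::=R we get {c, g, h}; from S::=D g we get {c, h}; from S::=epsilon we get {epsilon}. So FIRST(S) = {epsilon, c, g, h}.
FIRST(A): from A::=S F c we get {c, g, h}; from A::=epsilon we get {epsilon}. So FIRST(A) = {epsilon, c, g, h}.
FIRST(R): from R::=c we get {c}; from R::=A c we get {c, g, h}. So FIRST(R) = {c, g, h}.
FOLLOW(S) includes $ since S is the start symbol.
FOLLOW(D): in S::=D g, D is followed by g with FIRST {g}. Thus FOLLOW(D) = {g}.
FOLLOW(S): in D::=c g S, the suffix after S is empty, so FOLLOW(S) ⊇ FOLLOW(D) = {g}; in A::=S F c, S is followed by F c with FIRST {g}. Thus FOLLOW(S) = {$, g}.
FOLLOW(R): in S::=R, the suffix after R is empty, so FOLLOW(R) ⊇ FOLLOW(S) = {$, g}. Thus FOLLOW(R) = {$, g}.
FOLLOW(F): in A::=S F c, F is followed by c with FIRST {c}. Thus FOLLOW(F) = {c}.
FOLLOW(A): in R::=A c, A is followed by c with FIRST {c}. Thus FOLLOW(A) = {c}.

{$, g}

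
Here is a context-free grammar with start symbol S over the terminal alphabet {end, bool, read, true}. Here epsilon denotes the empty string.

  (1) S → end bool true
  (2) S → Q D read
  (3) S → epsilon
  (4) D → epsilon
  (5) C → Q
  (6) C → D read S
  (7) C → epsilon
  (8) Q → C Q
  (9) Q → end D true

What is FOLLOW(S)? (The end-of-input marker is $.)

FIRST(D) = {epsilon}
FIRST(S) = {epsilon, end, read}  (via Q D read)
FIRST(C) = {epsilon, end, read}  (via Q, D read S)
FIRST(Q) = {end, read}  (via C Q)
FOLLOW(S) includes $ since S is the start symbol.
FOLLOW(D): in S→Q D read, D is followed by read with FIRST {read}; in C→D read S, D is followed by read S with FIRST {read}; in Q→end D true, D is followed by true with FIRST {true}. Thus FOLLOW(D) = {read, true}.
FOLLOW(C): in Q→C Q, C is followed by Q with FIRST {end, read}. Thus FOLLOW(C) = {end, read}.
FOLLOW(S): in C→D read S, the suffix after S is empty, so FOLLOW(S) ⊇ FOLLOW(C) = {end, read}. Thus FOLLOW(S) = {$, end, read}.
FOLLOW(Q): in S→Q D read, Q is followed by D read with FIRST {read}; in C→Q, the suffix after Q is empty, so FOLLOW(Q) ⊇ FOLLOW(C) = {end, read}; in Q→C Q, the suffix after Q is empty (adds nothing new). Thus FOLLOW(Q) = {end, read}.

{$, end, read}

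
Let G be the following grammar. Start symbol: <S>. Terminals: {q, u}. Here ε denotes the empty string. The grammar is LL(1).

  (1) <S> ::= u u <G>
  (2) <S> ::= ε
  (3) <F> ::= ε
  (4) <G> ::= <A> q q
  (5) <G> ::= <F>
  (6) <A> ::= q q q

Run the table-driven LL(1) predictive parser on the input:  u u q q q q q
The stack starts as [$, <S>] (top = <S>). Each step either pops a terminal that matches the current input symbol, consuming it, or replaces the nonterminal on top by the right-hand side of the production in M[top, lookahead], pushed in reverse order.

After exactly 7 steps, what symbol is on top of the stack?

q

step 1: stack=$ <S>  input=u u q q q q q $  — expand <S> ::= u u <G>
step 2: stack=$ <G> u u  input=u u q q q q q $  — match u
step 3: stack=$ <G> u  input=u q q q q q $  — match u
step 4: stack=$ <G>  input=q q q q q $  — expand <G> ::= <A> q q
step 5: stack=$ q q <A>  input=q q q q q $  — expand <A> ::= q q q
step 6: stack=$ q q q q q  input=q q q q q $  — match q
step 7: stack=$ q q q q  input=q q q q $  — match q
Stack after step 7: $ q q q (top = q).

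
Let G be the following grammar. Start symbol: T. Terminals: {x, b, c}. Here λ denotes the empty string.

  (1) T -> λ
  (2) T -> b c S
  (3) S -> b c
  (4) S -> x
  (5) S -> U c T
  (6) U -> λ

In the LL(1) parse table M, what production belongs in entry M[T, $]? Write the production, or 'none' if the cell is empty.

FIRST(T) = {λ, b}
FIRST(U) = {λ}
FIRST(S) = {b, c, x}  (via U c T)
FOLLOW(T) includes $ since T is the start symbol.
FOLLOW(T): in S->U c T, the suffix after T is empty, so FOLLOW(T) ⊇ FOLLOW(S) = {$}. Thus FOLLOW(T) = {$}.
FOLLOW(S): in T->b c S, the suffix after S is empty, so FOLLOW(S) ⊇ FOLLOW(T) = {$}. Thus FOLLOW(S) = {$}.
For T -> λ: FIRST(λ) = {λ}, so it goes in M[T, t] for t ∈ {}; since λ ∈ FIRST, also for every t ∈ FOLLOW(T) = {$}.
For T -> b c S: FIRST(b c S) = {b}, so it goes in M[T, t] for t ∈ {b}.

T -> λ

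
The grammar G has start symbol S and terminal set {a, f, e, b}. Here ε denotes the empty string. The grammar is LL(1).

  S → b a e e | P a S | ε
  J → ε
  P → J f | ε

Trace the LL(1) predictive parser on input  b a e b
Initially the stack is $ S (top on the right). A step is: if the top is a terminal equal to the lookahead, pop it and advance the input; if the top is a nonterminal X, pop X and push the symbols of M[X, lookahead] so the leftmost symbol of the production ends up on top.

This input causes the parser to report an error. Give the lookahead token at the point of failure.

     Stack      Input      Action
  1  $ S        b a e b $  expand S → b a e e
  2  $ e e a b  b a e b $  match b
  3  $ e e a    a e b $    match a
  4  $ e e      e b $      match e
  5  $ e        b $        error: top is terminal e but lookahead is b

b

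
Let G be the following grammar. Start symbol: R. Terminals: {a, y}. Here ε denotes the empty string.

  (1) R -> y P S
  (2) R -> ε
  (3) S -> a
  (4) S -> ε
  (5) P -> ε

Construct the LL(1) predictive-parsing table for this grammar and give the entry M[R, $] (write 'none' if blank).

FIRST(R): from R->y P S we get {y}; from R->ε we get {ε}. So FIRST(R) = {ε, y}.
FIRST(S): from S->a we get {a}; from S->ε we get {ε}. So FIRST(S) = {ε, a}.
FIRST(P): from P->ε we get {ε}. So FIRST(P) = {ε}.
FOLLOW(R) includes $ since R is the start symbol.
FOLLOW(R): R appears on no right-hand side. Thus FOLLOW(R) = {$}.
For R -> y P S: FIRST(y P S) = {y}, so it goes in M[R, t] for t ∈ {y}.
For R -> ε: FIRST(ε) = {ε}, so it goes in M[R, t] for t ∈ {}; since ε ∈ FIRST, also for every t ∈ FOLLOW(R) = {$}.

R -> ε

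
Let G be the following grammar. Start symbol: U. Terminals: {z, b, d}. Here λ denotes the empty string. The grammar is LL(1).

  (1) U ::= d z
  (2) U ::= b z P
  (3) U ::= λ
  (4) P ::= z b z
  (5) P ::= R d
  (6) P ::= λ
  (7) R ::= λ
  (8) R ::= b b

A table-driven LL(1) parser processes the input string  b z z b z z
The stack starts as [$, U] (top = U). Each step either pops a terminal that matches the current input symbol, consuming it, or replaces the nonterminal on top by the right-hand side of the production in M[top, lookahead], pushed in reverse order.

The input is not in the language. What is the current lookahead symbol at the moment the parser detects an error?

step 1: stack=$ U  input=b z z b z z $  — expand U ::= b z P
step 2: stack=$ P z b  input=b z z b z z $  — match b
step 3: stack=$ P z  input=z z b z z $  — match z
step 4: stack=$ P  input=z b z z $  — expand P ::= z b z
step 5: stack=$ z b z  input=z b z z $  — match z
step 6: stack=$ z b  input=b z z $  — match b
step 7: stack=$ z  input=z z $  — match z
step 8: stack=$  input=z $  — error: stack empty but input remains

z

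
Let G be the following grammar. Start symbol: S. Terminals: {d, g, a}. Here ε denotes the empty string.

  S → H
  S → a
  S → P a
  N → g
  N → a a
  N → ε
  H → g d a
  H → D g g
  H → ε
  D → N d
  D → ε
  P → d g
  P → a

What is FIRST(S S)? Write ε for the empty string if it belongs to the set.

FIRST(N) = {ε, a, g}
FIRST(P) = {a, d}
FIRST(D) = {ε, a, d, g}  (via N d)
FIRST(H) = {ε, a, d, g}  (via D g g)
FIRST(S) = {ε, a, d, g}  (via H, P a)
FIRST(S S): take FIRST of each symbol in turn, carrying on past any symbol whose FIRST contains ε; result {ε, a, d, g}.

{ε, a, d, g}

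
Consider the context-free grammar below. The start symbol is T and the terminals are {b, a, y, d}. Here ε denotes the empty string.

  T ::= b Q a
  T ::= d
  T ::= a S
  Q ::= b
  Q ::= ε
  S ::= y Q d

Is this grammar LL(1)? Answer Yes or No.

Yes

FIRST(T) = {a, b, d}
FIRST(Q) = {ε, b}
FIRST(S) = {y}
FOLLOW(T) = {$}
FOLLOW(Q) = {a, d}
FOLLOW(S) = {$}
Each cell of M receives at most one production.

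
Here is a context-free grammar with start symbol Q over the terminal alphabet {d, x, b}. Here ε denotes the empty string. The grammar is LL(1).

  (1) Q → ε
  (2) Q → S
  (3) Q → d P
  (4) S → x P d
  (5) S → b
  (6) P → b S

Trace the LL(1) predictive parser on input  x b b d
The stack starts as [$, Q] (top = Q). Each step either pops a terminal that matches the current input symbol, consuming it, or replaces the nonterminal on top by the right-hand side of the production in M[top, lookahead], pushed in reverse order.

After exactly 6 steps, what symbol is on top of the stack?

     Stack    Input      Action
  1  $ Q      x b b d $  expand Q → S
  2  $ S      x b b d $  expand S → x P d
  3  $ d P x  x b b d $  match x
  4  $ d P    b b d $    expand P → b S
  5  $ d S b  b b d $    match b
  6  $ d S    b d $      expand S → b
Stack after step 6: $ d b (top = b).

b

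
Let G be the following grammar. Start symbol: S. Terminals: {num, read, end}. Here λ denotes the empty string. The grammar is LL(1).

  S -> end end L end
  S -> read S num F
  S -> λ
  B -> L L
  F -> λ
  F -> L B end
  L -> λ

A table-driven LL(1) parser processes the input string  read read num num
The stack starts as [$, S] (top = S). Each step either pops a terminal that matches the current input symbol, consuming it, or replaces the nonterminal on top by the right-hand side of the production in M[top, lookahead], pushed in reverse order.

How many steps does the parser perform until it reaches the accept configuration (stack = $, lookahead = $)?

9

step 1: stack=$ S  input=read read num num $  — expand S -> read S num F
step 2: stack=$ F num S read  input=read read num num $  — match read
step 3: stack=$ F num S  input=read num num $  — expand S -> read S num F
step 4: stack=$ F num F num S read  input=read num num $  — match read
step 5: stack=$ F num F num S  input=num num $  — expand S -> λ
step 6: stack=$ F num F num  input=num num $  — match num
step 7: stack=$ F num F  input=num $  — expand F -> λ
step 8: stack=$ F num  input=num $  — match num
step 9: stack=$ F  input=$  — expand F -> λ
Accept reached after 9 steps.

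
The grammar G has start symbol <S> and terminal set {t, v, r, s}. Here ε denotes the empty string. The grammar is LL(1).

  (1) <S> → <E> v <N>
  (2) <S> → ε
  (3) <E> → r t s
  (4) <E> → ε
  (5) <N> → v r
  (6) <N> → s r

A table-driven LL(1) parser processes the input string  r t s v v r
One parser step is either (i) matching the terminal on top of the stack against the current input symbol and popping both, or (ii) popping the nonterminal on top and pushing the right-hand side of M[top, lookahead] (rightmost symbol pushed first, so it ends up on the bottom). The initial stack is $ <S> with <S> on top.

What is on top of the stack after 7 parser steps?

step 1: stack=$ <S>  input=r t s v v r $  — expand <S> → <E> v <N>
step 2: stack=$ <N> v <E>  input=r t s v v r $  — expand <E> → r t s
step 3: stack=$ <N> v s t r  input=r t s v v r $  — match r
step 4: stack=$ <N> v s t  input=t s v v r $  — match t
step 5: stack=$ <N> v s  input=s v v r $  — match s
step 6: stack=$ <N> v  input=v v r $  — match v
step 7: stack=$ <N>  input=v r $  — expand <N> → v r
Stack after step 7: $ r v (top = v).

v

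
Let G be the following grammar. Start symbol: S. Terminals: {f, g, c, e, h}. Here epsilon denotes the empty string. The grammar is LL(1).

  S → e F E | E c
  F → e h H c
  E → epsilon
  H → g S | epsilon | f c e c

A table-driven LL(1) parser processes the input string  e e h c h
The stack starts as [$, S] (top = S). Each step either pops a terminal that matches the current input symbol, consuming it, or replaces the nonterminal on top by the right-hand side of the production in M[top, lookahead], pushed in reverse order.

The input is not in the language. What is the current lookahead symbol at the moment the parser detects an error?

h

     Stack        Input        Action
  1  $ S          e e h c h $  expand S → e F E
  2  $ E F e      e e h c h $  match e
  3  $ E F        e h c h $    expand F → e h H c
  4  $ E c H h e  e h c h $    match e
  5  $ E c H h    h c h $      match h
  6  $ E c H      c h $        expand H → epsilon
  7  $ E c        c h $        match c
  8  $ E          h $          error: M[E, h] is empty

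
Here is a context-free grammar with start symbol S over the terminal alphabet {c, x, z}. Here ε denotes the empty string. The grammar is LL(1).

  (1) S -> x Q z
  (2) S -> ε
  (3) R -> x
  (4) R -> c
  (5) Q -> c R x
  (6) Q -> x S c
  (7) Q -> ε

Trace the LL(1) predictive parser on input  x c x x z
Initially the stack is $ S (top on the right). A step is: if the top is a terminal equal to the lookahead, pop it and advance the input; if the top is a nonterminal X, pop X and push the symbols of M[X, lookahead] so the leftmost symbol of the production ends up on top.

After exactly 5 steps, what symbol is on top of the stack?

     Stack      Input        Action
  1  $ S        x c x x z $  expand S -> x Q z
  2  $ z Q x    x c x x z $  match x
  3  $ z Q      c x x z $    expand Q -> c R x
  4  $ z x R c  c x x z $    match c
  5  $ z x R    x x z $      expand R -> x
Stack after step 5: $ z x x (top = x).

x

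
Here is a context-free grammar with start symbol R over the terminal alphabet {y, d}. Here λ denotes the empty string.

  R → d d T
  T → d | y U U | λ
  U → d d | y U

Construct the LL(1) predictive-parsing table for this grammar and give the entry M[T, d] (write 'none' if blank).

T → d

FIRST(R) = {d}
FIRST(T) = {λ, d, y}
FIRST(U) = {d, y}
FOLLOW(R) includes $ since R is the start symbol.
FOLLOW(R): R appears on no right-hand side. Thus FOLLOW(R) = {$}.
FOLLOW(T): in R→d d T, the suffix after T is empty, so FOLLOW(T) ⊇ FOLLOW(R) = {$}. Thus FOLLOW(T) = {$}.
For T → d: FIRST(d) = {d}, so it goes in M[T, t] for t ∈ {d}.
For T → y U U: FIRST(y U U) = {y}, so it goes in M[T, t] for t ∈ {y}.
For T → λ: FIRST(λ) = {λ}, so it goes in M[T, t] for t ∈ {}; since λ ∈ FIRST, also for every t ∈ FOLLOW(T) = {$}.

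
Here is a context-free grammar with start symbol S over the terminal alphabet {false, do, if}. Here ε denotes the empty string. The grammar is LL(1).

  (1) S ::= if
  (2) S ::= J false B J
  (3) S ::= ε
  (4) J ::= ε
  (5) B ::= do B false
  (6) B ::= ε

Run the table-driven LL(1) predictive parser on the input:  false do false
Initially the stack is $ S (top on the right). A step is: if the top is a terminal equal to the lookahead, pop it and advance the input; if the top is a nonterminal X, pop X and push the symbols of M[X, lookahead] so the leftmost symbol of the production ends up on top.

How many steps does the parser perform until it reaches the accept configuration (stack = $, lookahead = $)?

8

step 1: stack=$ S  input=false do false $  — expand S ::= J false B J
step 2: stack=$ J B false J  input=false do false $  — expand J ::= ε
step 3: stack=$ J B false  input=false do false $  — match false
step 4: stack=$ J B  input=do false $  — expand B ::= do B false
step 5: stack=$ J false B do  input=do false $  — match do
step 6: stack=$ J false B  input=false $  — expand B ::= ε
step 7: stack=$ J false  input=false $  — match false
step 8: stack=$ J  input=$  — expand J ::= ε
Accept reached after 8 steps.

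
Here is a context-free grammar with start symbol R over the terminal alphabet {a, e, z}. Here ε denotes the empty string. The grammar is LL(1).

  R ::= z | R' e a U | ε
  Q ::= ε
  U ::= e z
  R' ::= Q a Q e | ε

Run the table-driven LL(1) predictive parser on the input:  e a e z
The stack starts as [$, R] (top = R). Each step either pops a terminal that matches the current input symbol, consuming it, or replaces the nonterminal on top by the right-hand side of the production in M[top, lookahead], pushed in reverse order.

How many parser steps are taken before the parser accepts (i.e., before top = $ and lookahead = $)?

step 1: stack=$ R  input=e a e z $  — expand R ::= R' e a U
step 2: stack=$ U a e R'  input=e a e z $  — expand R' ::= ε
step 3: stack=$ U a e  input=e a e z $  — match e
step 4: stack=$ U a  input=a e z $  — match a
step 5: stack=$ U  input=e z $  — expand U ::= e z
step 6: stack=$ z e  input=e z $  — match e
step 7: stack=$ z  input=z $  — match z
Accept reached after 7 steps.

7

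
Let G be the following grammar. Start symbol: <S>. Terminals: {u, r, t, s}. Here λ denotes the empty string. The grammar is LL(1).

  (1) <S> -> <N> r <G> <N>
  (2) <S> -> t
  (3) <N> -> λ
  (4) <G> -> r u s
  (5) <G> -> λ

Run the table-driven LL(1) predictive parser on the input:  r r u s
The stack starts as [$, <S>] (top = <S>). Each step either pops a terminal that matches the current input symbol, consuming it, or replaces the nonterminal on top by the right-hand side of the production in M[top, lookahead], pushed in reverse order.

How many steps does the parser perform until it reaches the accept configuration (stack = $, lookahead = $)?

8

     Stack            Input      Action
  1  $ <S>            r r u s $  expand <S> -> <N> r <G> <N>
  2  $ <N> <G> r <N>  r r u s $  expand <N> -> λ
  3  $ <N> <G> r      r r u s $  match r
  4  $ <N> <G>        r u s $    expand <G> -> r u s
  5  $ <N> s u r      r u s $    match r
  6  $ <N> s u        u s $      match u
  7  $ <N> s          s $        match s
  8  $ <N>            $          expand <N> -> λ
Accept reached after 8 steps.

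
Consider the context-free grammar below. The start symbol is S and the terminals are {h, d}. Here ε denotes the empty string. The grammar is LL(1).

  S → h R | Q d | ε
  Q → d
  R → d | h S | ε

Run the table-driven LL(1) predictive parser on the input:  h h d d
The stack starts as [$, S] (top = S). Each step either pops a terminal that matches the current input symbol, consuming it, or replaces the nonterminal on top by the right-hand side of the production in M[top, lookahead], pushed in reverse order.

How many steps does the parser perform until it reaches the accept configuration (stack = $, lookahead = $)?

8

     Stack  Input      Action
  1  $ S    h h d d $  expand S → h R
  2  $ R h  h h d d $  match h
  3  $ R    h d d $    expand R → h S
  4  $ S h  h d d $    match h
  5  $ S    d d $      expand S → Q d
  6  $ d Q  d d $      expand Q → d
  7  $ d d  d d $      match d
  8  $ d    d $        match d
Accept reached after 8 steps.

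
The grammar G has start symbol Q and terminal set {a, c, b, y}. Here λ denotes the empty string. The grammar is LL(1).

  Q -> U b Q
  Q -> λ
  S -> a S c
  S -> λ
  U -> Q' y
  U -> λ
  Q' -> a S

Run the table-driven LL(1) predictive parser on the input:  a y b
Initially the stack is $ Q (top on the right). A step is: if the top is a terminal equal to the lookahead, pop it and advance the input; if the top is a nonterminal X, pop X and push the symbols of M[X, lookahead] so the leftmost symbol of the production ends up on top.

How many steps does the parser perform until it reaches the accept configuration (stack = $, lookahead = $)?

     Stack        Input    Action
  1  $ Q          a y b $  expand Q -> U b Q
  2  $ Q b U      a y b $  expand U -> Q' y
  3  $ Q b y Q'   a y b $  expand Q' -> a S
  4  $ Q b y S a  a y b $  match a
  5  $ Q b y S    y b $    expand S -> λ
  6  $ Q b y      y b $    match y
  7  $ Q b        b $      match b
  8  $ Q          $        expand Q -> λ
Accept reached after 8 steps.

8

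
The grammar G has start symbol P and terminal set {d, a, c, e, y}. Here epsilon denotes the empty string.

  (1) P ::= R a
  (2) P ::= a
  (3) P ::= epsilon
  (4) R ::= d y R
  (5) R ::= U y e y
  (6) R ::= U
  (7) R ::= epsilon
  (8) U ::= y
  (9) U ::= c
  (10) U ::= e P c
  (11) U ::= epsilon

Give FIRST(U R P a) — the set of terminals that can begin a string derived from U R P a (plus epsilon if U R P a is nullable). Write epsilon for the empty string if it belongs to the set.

{a, c, d, e, y}

FIRST(U): from U::=y we get {y}; from U::=c we get {c}; from U::=e P c we get {e}; from U::=epsilon we get {epsilon}. So FIRST(U) = {epsilon, c, e, y}.
FIRST(R): from R::=d y R we get {d}; from R::=U y e y we get {c, e, y}; from R::=U we get {epsilon, c, e, y}; from R::=epsilon we get {epsilon}. So FIRST(R) = {epsilon, c, d, e, y}.
FIRST(P): from P::=R a we get {a, c, d, e, y}; from P::=a we get {a}; from P::=epsilon we get {epsilon}. So FIRST(P) = {epsilon, a, c, d, e, y}.
FIRST(U R P a): take FIRST of each symbol in turn, carrying on past any symbol whose FIRST contains epsilon; result {a, c, d, e, y}.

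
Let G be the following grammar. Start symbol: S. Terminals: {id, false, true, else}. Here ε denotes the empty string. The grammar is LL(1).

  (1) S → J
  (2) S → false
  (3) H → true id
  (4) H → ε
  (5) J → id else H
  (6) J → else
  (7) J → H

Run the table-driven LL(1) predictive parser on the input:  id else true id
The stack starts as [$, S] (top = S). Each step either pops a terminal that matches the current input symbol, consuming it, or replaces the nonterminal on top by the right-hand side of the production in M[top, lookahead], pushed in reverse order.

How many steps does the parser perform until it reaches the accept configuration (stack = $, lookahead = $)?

7

     Stack        Input              Action
  1  $ S          id else true id $  expand S → J
  2  $ J          id else true id $  expand J → id else H
  3  $ H else id  id else true id $  match id
  4  $ H else     else true id $     match else
  5  $ H          true id $          expand H → true id
  6  $ id true    true id $          match true
  7  $ id         id $               match id
Accept reached after 7 steps.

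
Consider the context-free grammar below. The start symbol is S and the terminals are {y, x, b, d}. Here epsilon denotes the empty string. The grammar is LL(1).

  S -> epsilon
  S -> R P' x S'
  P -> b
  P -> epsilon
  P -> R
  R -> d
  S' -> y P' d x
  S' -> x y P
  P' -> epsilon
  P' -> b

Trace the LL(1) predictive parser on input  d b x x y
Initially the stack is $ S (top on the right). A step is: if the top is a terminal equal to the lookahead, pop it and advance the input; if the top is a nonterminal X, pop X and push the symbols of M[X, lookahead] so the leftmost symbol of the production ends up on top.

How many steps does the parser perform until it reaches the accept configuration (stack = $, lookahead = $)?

10

step 1: stack=$ S  input=d b x x y $  — expand S -> R P' x S'
step 2: stack=$ S' x P' R  input=d b x x y $  — expand R -> d
step 3: stack=$ S' x P' d  input=d b x x y $  — match d
step 4: stack=$ S' x P'  input=b x x y $  — expand P' -> b
step 5: stack=$ S' x b  input=b x x y $  — match b
step 6: stack=$ S' x  input=x x y $  — match x
step 7: stack=$ S'  input=x y $  — expand S' -> x y P
step 8: stack=$ P y x  input=x y $  — match x
step 9: stack=$ P y  input=y $  — match y
step 10: stack=$ P  input=$  — expand P -> epsilon
Accept reached after 10 steps.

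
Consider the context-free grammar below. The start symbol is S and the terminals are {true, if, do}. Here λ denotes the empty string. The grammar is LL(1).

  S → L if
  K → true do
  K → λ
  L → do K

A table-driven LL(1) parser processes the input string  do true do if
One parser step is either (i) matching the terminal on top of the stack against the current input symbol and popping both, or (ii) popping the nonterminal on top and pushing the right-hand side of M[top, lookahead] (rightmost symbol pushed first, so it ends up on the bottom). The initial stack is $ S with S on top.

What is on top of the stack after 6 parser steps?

step 1: stack=$ S  input=do true do if $  — expand S → L if
step 2: stack=$ if L  input=do true do if $  — expand L → do K
step 3: stack=$ if K do  input=do true do if $  — match do
step 4: stack=$ if K  input=true do if $  — expand K → true do
step 5: stack=$ if do true  input=true do if $  — match true
step 6: stack=$ if do  input=do if $  — match do
Stack after step 6: $ if (top = if).

if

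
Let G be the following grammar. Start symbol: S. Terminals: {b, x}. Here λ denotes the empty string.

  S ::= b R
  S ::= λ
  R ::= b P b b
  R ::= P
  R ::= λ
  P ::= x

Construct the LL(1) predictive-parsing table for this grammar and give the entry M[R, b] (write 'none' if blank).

R ::= b P b b

FIRST(S) = {λ, b}
FIRST(P) = {x}
FIRST(R) = {λ, b, x}  (via P)
FOLLOW(S) includes $ since S is the start symbol.
FOLLOW(S): S appears on no right-hand side. Thus FOLLOW(S) = {$}.
FOLLOW(R): in S::=b R, the suffix after R is empty, so FOLLOW(R) ⊇ FOLLOW(S) = {$}. Thus FOLLOW(R) = {$}.
For R ::= b P b b: FIRST(b P b b) = {b}, so it goes in M[R, t] for t ∈ {b}.
For R ::= P: FIRST(P) = {x}, so it goes in M[R, t] for t ∈ {x}.
For R ::= λ: FIRST(λ) = {λ}, so it goes in M[R, t] for t ∈ {}; since λ ∈ FIRST, also for every t ∈ FOLLOW(R) = {$}.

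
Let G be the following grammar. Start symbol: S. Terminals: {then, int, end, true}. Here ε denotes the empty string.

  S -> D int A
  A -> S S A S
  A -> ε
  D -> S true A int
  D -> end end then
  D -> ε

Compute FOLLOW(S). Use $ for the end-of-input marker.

{$, end, int, true}

FIRST(S) = {end, int}  (via D int A)
FIRST(A) = {ε, end, int}  (via S S A S)
FIRST(D) = {ε, end, int}  (via S true A int)
FOLLOW(S) includes $ since S is the start symbol.
FOLLOW(D): in S->D int A, D is followed by int A with FIRST {int}. Thus FOLLOW(D) = {int}.
FOLLOW(S): in A->S S A S (occurrence 1), S is followed by S A S with FIRST {end, int}; in A->S S A S (occurrence 2), S is followed by A S with FIRST {end, int}; in A->S S A S (occurrence 3), the suffix after S is empty, so FOLLOW(S) ⊇ FOLLOW(A) = {$, end, int, true}; in D->S true A int, S is followed by true A int with FIRST {true}. Thus FOLLOW(S) = {$, end, int, true}.
FOLLOW(A): in S->D int A, the suffix after A is empty, so FOLLOW(A) ⊇ FOLLOW(S) = {$, end, int, true}; in A->S S A S, A is followed by S with FIRST {end, int}; in D->S true A int, A is followed by int with FIRST {int}. Thus FOLLOW(A) = {$, end, int, true}.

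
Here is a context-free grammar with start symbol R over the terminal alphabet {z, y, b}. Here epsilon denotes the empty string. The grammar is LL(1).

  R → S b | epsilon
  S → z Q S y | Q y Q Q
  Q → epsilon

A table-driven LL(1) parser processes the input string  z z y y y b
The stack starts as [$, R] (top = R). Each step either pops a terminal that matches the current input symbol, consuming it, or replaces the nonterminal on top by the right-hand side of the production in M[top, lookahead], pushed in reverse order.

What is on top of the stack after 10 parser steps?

Q

      Stack            Input          Action
   1  $ R              z z y y y b $  expand R → S b
   2  $ b S            z z y y y b $  expand S → z Q S y
   3  $ b y S Q z      z z y y y b $  match z
   4  $ b y S Q        z y y y b $    expand Q → epsilon
   5  $ b y S          z y y y b $    expand S → z Q S y
   6  $ b y y S Q z    z y y y b $    match z
   7  $ b y y S Q      y y y b $      expand Q → epsilon
   8  $ b y y S        y y y b $      expand S → Q y Q Q
   9  $ b y y Q Q y Q  y y y b $      expand Q → epsilon
  10  $ b y y Q Q y    y y y b $      match y
Stack after step 10: $ b y y Q Q (top = Q).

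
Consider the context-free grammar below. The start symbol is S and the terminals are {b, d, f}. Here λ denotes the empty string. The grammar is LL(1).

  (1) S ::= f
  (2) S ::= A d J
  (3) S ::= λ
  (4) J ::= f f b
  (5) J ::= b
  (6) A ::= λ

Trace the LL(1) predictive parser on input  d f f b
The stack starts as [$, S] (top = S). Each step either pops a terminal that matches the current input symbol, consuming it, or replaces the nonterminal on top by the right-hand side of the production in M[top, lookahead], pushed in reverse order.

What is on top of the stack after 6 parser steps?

step 1: stack=$ S  input=d f f b $  — expand S ::= A d J
step 2: stack=$ J d A  input=d f f b $  — expand A ::= λ
step 3: stack=$ J d  input=d f f b $  — match d
step 4: stack=$ J  input=f f b $  — expand J ::= f f b
step 5: stack=$ b f f  input=f f b $  — match f
step 6: stack=$ b f  input=f b $  — match f
Stack after step 6: $ b (top = b).

b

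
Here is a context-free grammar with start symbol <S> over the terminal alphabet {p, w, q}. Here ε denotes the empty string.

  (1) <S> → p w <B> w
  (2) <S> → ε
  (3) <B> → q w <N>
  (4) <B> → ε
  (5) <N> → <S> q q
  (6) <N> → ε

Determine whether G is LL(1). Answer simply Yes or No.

FIRST(<S>) = {ε, p}
FIRST(<B>) = {ε, q}
FIRST(<N>) = {ε, p, q}
FOLLOW(<S>) = {$, q}
FOLLOW(<B>) = {w}
FOLLOW(<N>) = {w}
Each cell of M receives at most one production.

Yes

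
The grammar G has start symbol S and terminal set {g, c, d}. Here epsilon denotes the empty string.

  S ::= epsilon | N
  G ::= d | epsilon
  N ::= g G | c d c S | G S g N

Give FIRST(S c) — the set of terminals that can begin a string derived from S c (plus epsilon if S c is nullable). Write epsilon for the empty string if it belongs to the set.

FIRST(G): from G::=d we get {d}; from G::=epsilon we get {epsilon}. So FIRST(G) = {epsilon, d}.
FIRST(S): from S::=epsilon we get {epsilon}; from S::=N we get {c, d, g}. So FIRST(S) = {epsilon, c, d, g}.
FIRST(N): from N::=g G we get {g}; from N::=c d c S we get {c}; from N::=G S g N we get {c, d, g}. So FIRST(N) = {c, d, g}.
FIRST(S c): take FIRST of each symbol in turn, carrying on past any symbol whose FIRST contains epsilon; result {c, d, g}.

{c, d, g}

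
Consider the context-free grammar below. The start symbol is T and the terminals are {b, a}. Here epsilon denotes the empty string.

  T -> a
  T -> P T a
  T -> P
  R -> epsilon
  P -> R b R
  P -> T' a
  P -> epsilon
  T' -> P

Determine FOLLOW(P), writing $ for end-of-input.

{$, a, b}

FIRST(R) = {epsilon}
FIRST(T) = {epsilon, a, b}  (via P T a, P)
FIRST(P) = {epsilon, a, b}  (via R b R, T' a)
FIRST(T') = {epsilon, a, b}  (via P)
FOLLOW(T) includes $ since T is the start symbol.
FOLLOW(T): in T->P T a, T is followed by a with FIRST {a}. Thus FOLLOW(T) = {$, a}.
FOLLOW(T'): in P->T' a, T' is followed by a with FIRST {a}. Thus FOLLOW(T') = {a}.
FOLLOW(P): in T->P T a, P is followed by T a with FIRST {a, b}; in T->P, the suffix after P is empty, so FOLLOW(P) ⊇ FOLLOW(T) = {$, a}; in T'->P, the suffix after P is empty, so FOLLOW(P) ⊇ FOLLOW(T') = {a}. Thus FOLLOW(P) = {$, a, b}.
FOLLOW(R): in P->R b R (occurrence 1), R is followed by b R with FIRST {b}; in P->R b R (occurrence 2), the suffix after R is empty, so FOLLOW(R) ⊇ FOLLOW(P) = {$, a, b}. Thus FOLLOW(R) = {$, a, b}.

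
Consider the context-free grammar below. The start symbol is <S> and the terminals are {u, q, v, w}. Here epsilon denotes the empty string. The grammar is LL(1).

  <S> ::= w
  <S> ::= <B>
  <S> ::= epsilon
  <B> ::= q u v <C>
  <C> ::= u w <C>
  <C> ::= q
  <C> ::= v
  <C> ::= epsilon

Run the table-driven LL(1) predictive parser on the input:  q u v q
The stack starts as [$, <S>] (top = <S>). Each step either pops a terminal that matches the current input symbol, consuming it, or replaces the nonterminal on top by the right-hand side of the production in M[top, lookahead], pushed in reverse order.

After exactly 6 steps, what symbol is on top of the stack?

q

step 1: stack=$ <S>  input=q u v q $  — expand <S> ::= <B>
step 2: stack=$ <B>  input=q u v q $  — expand <B> ::= q u v <C>
step 3: stack=$ <C> v u q  input=q u v q $  — match q
step 4: stack=$ <C> v u  input=u v q $  — match u
step 5: stack=$ <C> v  input=v q $  — match v
step 6: stack=$ <C>  input=q $  — expand <C> ::= q
Stack after step 6: $ q (top = q).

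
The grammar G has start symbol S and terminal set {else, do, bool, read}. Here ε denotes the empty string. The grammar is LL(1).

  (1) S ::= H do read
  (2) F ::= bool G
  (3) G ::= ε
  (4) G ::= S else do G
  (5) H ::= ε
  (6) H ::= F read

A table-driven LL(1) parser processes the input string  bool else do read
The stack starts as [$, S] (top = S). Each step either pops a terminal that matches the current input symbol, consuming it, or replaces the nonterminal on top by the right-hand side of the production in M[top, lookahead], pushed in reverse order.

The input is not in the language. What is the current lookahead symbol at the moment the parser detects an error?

else

step 1: stack=$ S  input=bool else do read $  — expand S ::= H do read
step 2: stack=$ read do H  input=bool else do read $  — expand H ::= F read
step 3: stack=$ read do read F  input=bool else do read $  — expand F ::= bool G
step 4: stack=$ read do read G bool  input=bool else do read $  — match bool
step 5: stack=$ read do read G  input=else do read $  — error: M[G, else] is empty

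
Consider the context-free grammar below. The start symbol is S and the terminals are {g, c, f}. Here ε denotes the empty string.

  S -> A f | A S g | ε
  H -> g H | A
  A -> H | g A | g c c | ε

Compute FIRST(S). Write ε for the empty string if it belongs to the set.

FIRST(S): from S->A f we get {f, g}; from S->A S g we get {f, g}; from S->ε we get {ε}. So FIRST(S) = {ε, f, g}.
FIRST(H): from H->g H we get {g}; from H->A we get {ε, g}. So FIRST(H) = {ε, g}.
FIRST(A): from A->H we get {ε, g}; from A->g A we get {g}; from A->g c c we get {g}; from A->ε we get {ε}. So FIRST(A) = {ε, g}.

{ε, f, g}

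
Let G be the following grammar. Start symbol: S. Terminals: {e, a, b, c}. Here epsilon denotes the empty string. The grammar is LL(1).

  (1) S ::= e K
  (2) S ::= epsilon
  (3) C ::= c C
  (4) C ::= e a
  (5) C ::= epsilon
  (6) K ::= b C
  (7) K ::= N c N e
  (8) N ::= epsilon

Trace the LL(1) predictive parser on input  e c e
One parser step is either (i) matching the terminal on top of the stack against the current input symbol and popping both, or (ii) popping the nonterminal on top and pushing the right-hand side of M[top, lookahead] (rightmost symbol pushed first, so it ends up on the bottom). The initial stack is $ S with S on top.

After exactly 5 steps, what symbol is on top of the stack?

     Stack      Input    Action
  1  $ S        e c e $  expand S ::= e K
  2  $ K e      e c e $  match e
  3  $ K        c e $    expand K ::= N c N e
  4  $ e N c N  c e $    expand N ::= epsilon
  5  $ e N c    c e $    match c
Stack after step 5: $ e N (top = N).

N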